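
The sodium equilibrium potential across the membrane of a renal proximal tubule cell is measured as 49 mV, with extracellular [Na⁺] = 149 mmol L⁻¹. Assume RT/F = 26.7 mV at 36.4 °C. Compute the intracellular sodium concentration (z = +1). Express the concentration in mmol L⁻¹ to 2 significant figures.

Nernst: E = (26.7/1) · ln([out]/[in]), so ln([out]/[in]) = 49.0 × 1 / 26.7 = 1.8352.
[out]/[in] = e^(1.8352) = 6.266.
[in] = 149 / 6.266 = 23.78 mmol L⁻¹.

24 mmol L⁻¹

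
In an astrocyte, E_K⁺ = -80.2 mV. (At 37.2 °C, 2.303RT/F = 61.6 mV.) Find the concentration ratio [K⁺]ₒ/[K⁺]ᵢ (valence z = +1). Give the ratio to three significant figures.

log₁₀([out]/[in]) = E·z/(61.6) = -80.2 × 1 / 61.6 = -1.3019
[out]/[in] = 10^(-1.3019) = 0.04989

0.0499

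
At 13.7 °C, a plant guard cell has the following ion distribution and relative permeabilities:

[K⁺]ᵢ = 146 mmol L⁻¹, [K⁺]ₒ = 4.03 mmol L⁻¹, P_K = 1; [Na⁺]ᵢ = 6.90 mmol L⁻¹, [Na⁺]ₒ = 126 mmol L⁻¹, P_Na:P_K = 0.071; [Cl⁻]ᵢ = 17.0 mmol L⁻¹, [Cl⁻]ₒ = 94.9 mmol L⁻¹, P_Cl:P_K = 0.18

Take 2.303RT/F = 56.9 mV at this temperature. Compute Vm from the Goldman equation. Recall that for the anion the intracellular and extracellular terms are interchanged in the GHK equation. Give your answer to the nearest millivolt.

-57 mV

Vm = 56.9 · log₁₀[(Σ P·[cation]ₒ + Σ P·[anion]ᵢ) / (Σ P·[cation]ᵢ + Σ P·[anion]ₒ)]
Numerator = 1×4.03 + 0.071×126 + 0.18×17.0 = 16.04
Denominator = 1×146 + 0.071×6.90 + 0.18×94.9 = 163.6
Vm = 56.9 · log₁₀(0.098036) = 56.9 × (-1.0086) = -57.39 mV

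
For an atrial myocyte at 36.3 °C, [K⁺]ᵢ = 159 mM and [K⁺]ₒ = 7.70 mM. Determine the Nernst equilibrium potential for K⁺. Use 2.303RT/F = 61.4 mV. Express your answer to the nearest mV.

-81 mV

E = (61.4/z) · log₁₀([K⁺]_out/[K⁺]_in) with z = +1.
= (61.4/1) · log₁₀(7.70/159) = 61.40 · log₁₀(0.04843)
= 61.40 · (-1.3149) = -80.74 mV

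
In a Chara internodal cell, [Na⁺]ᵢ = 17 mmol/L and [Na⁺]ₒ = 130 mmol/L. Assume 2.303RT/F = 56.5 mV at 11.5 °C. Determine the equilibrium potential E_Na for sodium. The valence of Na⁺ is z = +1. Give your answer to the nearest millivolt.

E = (56.5/z) · log₁₀([Na⁺]_out/[Na⁺]_in) with z = +1.
= (56.5/1) · log₁₀(130/17) = 56.50 · log₁₀(7.647)
= 56.50 · (0.8835) = 49.92 mV

50 mV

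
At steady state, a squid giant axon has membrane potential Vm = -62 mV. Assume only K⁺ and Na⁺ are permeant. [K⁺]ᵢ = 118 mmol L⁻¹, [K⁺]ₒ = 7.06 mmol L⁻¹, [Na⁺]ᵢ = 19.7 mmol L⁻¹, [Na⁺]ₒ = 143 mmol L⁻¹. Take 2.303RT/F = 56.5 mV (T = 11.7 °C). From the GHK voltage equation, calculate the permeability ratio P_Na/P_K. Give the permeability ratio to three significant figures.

0.0168

Let α = P_Na/P_K. GHK: Vm = 56.5·log₁₀[(Kₒ + α·Naₒ)/(Kᵢ + α·Naᵢ)].
10^(Vm/56.5) = 10^(-62.0/56.5) = 0.07992
So 0.07992·(Kᵢ + α·Naᵢ) = Kₒ + α·Naₒ → α = (0.07992·118.0 − 7.06) / (143.0 − 0.07992·19.7)
α = (9.431 − 7.06) / (143.0 − 1.574) = 2.371/141.4 = 0.01676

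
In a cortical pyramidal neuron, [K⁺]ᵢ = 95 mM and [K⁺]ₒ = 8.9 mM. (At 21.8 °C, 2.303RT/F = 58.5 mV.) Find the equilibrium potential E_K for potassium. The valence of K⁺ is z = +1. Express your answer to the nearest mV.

E = (58.5/z) · log₁₀([K⁺]_out/[K⁺]_in) with z = +1.
= (58.5/1) · log₁₀(8.9/95) = 58.50 · log₁₀(0.09368)
= 58.50 · (-1.0283) = -60.16 mV

-60 mV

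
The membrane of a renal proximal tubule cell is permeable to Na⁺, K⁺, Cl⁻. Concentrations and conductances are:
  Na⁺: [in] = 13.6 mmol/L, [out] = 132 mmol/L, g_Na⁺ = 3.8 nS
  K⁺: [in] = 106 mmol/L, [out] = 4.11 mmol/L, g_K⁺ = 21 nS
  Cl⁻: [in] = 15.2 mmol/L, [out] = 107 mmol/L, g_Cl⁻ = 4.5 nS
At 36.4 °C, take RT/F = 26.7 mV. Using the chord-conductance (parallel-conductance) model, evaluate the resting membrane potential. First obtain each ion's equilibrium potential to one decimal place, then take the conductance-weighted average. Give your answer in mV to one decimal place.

-62.3 mV

E_Na⁺ = (26.7/1)·ln(132/13.6) = 60.7 mV
E_K⁺ = (26.7/1)·ln(4.11/106) = -86.8 mV
E_Cl⁻ = (26.7/-1)·ln(107/15.2) = -52.1 mV
Vm = (Σ gᵢEᵢ)/(Σ gᵢ) = (3.8·60.7 + 21·-86.8 + 4.5·-52.1) / (3.8 + 21 + 4.5)
= -1826.59 / 29.3 = -62.34 mV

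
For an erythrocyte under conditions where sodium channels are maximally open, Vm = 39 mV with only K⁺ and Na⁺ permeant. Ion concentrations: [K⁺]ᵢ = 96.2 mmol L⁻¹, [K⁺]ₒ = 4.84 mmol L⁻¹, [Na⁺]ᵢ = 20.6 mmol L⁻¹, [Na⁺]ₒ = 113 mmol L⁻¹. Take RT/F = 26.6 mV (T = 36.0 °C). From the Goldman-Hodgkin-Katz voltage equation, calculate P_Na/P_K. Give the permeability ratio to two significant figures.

17

Let α = P_Na/P_K. GHK: Vm = 26.6·ln[(Kₒ + α·Naₒ)/(Kᵢ + α·Naᵢ)].
e^(Vm/26.6) = e^(39.0/26.6) = 4.3326
So 4.3326·(Kᵢ + α·Naᵢ) = Kₒ + α·Naₒ → α = (4.3326·96.2 − 4.84) / (113.0 − 4.3326·20.6)
α = (416.8 − 4.84) / (113.0 − 89.25) = 412/23.75 = 17.35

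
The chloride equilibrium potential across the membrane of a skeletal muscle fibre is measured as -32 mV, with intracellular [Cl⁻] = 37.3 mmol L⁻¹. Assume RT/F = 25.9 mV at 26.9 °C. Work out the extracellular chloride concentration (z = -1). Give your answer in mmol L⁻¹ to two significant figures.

130 mmol L⁻¹

Nernst: E = (25.9/-1) · ln([out]/[in]), so ln([out]/[in]) = -32.0 × -1 / 25.9 = 1.2355.
[out]/[in] = e^(1.2355) = 3.44.
[out] = 3.44 × 37.3 = 128.3 mmol L⁻¹.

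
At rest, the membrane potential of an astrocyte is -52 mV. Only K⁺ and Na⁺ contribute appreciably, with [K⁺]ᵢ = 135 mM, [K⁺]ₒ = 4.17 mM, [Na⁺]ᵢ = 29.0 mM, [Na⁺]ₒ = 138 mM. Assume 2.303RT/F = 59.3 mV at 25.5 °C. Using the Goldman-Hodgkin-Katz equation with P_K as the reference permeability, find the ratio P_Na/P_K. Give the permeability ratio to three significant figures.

Let α = P_Na/P_K. GHK: Vm = 59.3·log₁₀[(Kₒ + α·Naₒ)/(Kᵢ + α·Naᵢ)].
10^(Vm/59.3) = 10^(-52.0/59.3) = 0.13277
So 0.13277·(Kᵢ + α·Naᵢ) = Kₒ + α·Naₒ → α = (0.13277·135.0 − 4.17) / (138.0 − 0.13277·29.0)
α = (17.92 − 4.17) / (138.0 − 3.85) = 13.75/134.1 = 0.1025

0.103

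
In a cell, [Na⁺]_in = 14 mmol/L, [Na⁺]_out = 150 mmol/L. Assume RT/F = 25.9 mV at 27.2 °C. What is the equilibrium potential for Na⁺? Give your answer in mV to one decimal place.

61.4 mV

E = (25.9/z) · ln([Na⁺]_out/[Na⁺]_in) with z = +1.
= (25.9/1) · ln(150/14) = 25.90 · ln(10.71)
= 25.90 · (2.3716) = 61.42 mV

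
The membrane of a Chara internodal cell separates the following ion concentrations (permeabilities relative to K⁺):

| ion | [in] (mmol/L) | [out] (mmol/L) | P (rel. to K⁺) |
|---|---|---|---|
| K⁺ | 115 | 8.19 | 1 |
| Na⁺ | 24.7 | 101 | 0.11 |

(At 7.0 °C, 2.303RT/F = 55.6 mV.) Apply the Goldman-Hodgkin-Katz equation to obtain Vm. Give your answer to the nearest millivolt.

-44 mV

Vm = 55.6 · log₁₀[(Σ P·[cation]ₒ + Σ P·[anion]ᵢ) / (Σ P·[cation]ᵢ + Σ P·[anion]ₒ)]
Numerator = 1×8.19 + 0.11×101 = 19.3
Denominator = 1×115 + 0.11×24.7 = 117.7
Vm = 55.6 · log₁₀(0.16395) = 55.6 × (-0.7853) = -43.66 mV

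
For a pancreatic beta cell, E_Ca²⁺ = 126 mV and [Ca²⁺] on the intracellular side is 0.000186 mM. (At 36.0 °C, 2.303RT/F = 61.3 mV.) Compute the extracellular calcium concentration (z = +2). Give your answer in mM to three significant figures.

Nernst: E = (61.3/2) · log₁₀([out]/[in]), so log₁₀([out]/[in]) = 126.0 × 2 / 61.3 = 4.1109.
[out]/[in] = 10^(4.1109) = 1.291e+04.
[out] = 1.291e+04 × 0.000186 = 2.401 mM.

2.40 mM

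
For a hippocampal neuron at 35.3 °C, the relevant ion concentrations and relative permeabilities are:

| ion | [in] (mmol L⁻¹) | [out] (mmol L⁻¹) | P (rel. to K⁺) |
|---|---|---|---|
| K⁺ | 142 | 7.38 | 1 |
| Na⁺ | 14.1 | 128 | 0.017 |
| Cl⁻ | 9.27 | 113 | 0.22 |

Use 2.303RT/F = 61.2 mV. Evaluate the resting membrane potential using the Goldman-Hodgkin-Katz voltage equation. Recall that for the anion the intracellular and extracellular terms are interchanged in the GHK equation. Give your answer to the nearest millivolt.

-71 mV

Vm = 61.2 · log₁₀[(Σ P·[cation]ₒ + Σ P·[anion]ᵢ) / (Σ P·[cation]ᵢ + Σ P·[anion]ₒ)]
Numerator = 1×7.38 + 0.017×128 + 0.22×9.27 = 11.6
Denominator = 1×142 + 0.017×14.1 + 0.22×113 = 167.1
Vm = 61.2 · log₁₀(0.069392) = 61.2 × (-1.1587) = -70.91 mV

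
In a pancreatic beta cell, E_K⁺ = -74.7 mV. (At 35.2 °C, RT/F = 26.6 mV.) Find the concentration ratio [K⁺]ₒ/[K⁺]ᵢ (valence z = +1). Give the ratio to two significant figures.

0.060

ln([out]/[in]) = E·z/(26.6) = -74.7 × 1 / 26.6 = -2.8083
[out]/[in] = e^(-2.8083) = 0.06031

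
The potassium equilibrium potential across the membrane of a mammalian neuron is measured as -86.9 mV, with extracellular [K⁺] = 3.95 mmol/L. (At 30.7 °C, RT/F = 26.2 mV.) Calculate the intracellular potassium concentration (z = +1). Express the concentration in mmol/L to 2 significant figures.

110 mmol/L

Nernst: E = (26.2/1) · ln([out]/[in]), so ln([out]/[in]) = -86.9 × 1 / 26.2 = -3.3168.
[out]/[in] = e^(-3.3168) = 0.03627.
[in] = 3.95 / 0.03627 = 108.9 mmol/L.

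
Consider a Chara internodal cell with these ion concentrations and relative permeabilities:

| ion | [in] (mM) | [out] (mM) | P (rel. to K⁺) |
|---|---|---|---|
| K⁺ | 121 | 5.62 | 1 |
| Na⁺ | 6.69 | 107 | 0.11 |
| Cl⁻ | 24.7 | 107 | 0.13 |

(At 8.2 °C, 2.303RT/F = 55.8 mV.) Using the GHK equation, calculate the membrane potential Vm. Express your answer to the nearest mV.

Vm = 55.8 · log₁₀[(Σ P·[cation]ₒ + Σ P·[anion]ᵢ) / (Σ P·[cation]ᵢ + Σ P·[anion]ₒ)]
Numerator = 1×5.62 + 0.11×107 + 0.13×24.7 = 20.6
Denominator = 1×121 + 0.11×6.69 + 0.13×107 = 135.6
Vm = 55.8 · log₁₀(0.15187) = 55.8 × (-0.8185) = -45.67 mV

-46 mV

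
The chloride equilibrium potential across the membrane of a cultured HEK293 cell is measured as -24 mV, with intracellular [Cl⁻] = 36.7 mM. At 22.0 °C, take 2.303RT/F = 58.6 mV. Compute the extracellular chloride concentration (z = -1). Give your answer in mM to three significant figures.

94.2 mM

Nernst: E = (58.6/-1) · log₁₀([out]/[in]), so log₁₀([out]/[in]) = -24.0 × -1 / 58.6 = 0.4096.
[out]/[in] = 10^(0.4096) = 2.568.
[out] = 2.568 × 36.7 = 94.24 mM.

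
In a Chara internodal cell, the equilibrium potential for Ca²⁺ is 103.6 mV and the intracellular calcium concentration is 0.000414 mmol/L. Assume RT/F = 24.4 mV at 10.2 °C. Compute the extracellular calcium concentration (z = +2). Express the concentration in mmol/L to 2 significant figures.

Nernst: E = (24.4/2) · ln([out]/[in]), so ln([out]/[in]) = 103.6 × 2 / 24.4 = 8.4918.
[out]/[in] = e^(8.4918) = 4875.
[out] = 4875 × 0.000414 = 2.018 mmol/L.

2.0 mmol/L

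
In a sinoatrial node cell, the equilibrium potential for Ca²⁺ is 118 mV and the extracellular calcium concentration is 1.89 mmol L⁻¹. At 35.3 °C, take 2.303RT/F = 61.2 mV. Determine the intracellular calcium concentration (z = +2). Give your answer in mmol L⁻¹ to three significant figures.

Nernst: E = (61.2/2) · log₁₀([out]/[in]), so log₁₀([out]/[in]) = 118.0 × 2 / 61.2 = 3.8562.
[out]/[in] = 10^(3.8562) = 7181.
[in] = 1.89 / 7181 = 0.0002632 mmol L⁻¹.

0.000263 mmol L⁻¹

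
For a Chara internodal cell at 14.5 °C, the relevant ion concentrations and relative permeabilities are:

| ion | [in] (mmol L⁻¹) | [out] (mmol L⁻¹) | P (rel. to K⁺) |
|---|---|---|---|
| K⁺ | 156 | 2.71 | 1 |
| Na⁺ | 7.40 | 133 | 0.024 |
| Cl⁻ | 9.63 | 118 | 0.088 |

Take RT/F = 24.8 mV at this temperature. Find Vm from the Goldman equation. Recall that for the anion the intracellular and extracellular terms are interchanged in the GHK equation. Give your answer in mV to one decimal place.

Vm = 24.8 · ln[(Σ P·[cation]ₒ + Σ P·[anion]ᵢ) / (Σ P·[cation]ᵢ + Σ P·[anion]ₒ)]
Numerator = 1×2.71 + 0.024×133 + 0.088×9.63 = 6.749
Denominator = 1×156 + 0.024×7.40 + 0.088×118 = 166.6
Vm = 24.8 · ln(0.040522) = 24.8 × (-3.2059) = -79.51 mV

-79.5 mV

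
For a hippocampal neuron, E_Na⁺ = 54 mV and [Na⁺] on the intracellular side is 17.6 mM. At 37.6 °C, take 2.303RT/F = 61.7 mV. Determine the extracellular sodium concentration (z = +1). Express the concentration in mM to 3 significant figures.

132 mM

Nernst: E = (61.7/1) · log₁₀([out]/[in]), so log₁₀([out]/[in]) = 54.0 × 1 / 61.7 = 0.8752.
[out]/[in] = 10^(0.8752) = 7.502.
[out] = 7.502 × 17.6 = 132 mM.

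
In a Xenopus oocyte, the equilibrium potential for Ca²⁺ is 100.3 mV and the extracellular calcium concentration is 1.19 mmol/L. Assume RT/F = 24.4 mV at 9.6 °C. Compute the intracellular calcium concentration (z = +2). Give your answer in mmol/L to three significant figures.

0.000320 mmol/L

Nernst: E = (24.4/2) · ln([out]/[in]), so ln([out]/[in]) = 100.3 × 2 / 24.4 = 8.2213.
[out]/[in] = e^(8.2213) = 3719.
[in] = 1.19 / 3719 = 0.0003199 mmol/L.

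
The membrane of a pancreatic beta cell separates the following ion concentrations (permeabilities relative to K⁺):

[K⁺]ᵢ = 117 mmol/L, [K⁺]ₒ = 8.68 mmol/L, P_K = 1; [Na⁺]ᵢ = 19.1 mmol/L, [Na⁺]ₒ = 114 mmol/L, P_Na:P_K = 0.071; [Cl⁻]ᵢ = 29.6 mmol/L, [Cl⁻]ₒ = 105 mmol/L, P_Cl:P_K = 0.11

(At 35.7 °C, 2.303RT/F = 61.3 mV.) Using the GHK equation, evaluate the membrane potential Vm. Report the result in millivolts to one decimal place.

-49.8 mV

Vm = 61.3 · log₁₀[(Σ P·[cation]ₒ + Σ P·[anion]ᵢ) / (Σ P·[cation]ᵢ + Σ P·[anion]ₒ)]
Numerator = 1×8.68 + 0.071×114 + 0.11×29.6 = 20.03
Denominator = 1×117 + 0.071×19.1 + 0.11×105 = 129.9
Vm = 61.3 · log₁₀(0.15419) = 61.3 × (-0.8119) = -49.77 mV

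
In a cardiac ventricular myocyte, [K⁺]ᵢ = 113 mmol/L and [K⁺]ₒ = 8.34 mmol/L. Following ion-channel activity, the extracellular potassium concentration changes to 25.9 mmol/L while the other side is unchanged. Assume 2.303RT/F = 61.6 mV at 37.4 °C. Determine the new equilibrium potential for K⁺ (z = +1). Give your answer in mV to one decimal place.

-39.4 mV

After the shift: [K⁺]_out = 25.9, [K⁺]_in = 113 mmol/L.
E_new = (61.6/1)·log₁₀(25.9/113) = 61.60 · (-0.6398) = -39.41 mV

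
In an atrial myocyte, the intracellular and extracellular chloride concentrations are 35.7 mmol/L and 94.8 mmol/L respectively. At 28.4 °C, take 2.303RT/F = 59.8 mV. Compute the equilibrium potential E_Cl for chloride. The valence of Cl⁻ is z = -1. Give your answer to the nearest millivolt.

E = (59.8/z) · log₁₀([Cl⁻]_out/[Cl⁻]_in) with z = -1.
For an anion, dividing by z = -1 reverses the sign.
= (59.8/-1) · log₁₀(94.8/35.7) = -59.80 · log₁₀(2.655)
= -59.80 · (0.4241) = -25.36 mV

-25 mV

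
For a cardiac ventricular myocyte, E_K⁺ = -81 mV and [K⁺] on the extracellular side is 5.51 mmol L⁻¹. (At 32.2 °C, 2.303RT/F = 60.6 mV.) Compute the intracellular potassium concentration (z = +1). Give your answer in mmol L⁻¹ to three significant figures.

120 mmol L⁻¹

Nernst: E = (60.6/1) · log₁₀([out]/[in]), so log₁₀([out]/[in]) = -81.0 × 1 / 60.6 = -1.3366.
[out]/[in] = 10^(-1.3366) = 0.04606.
[in] = 5.51 / 0.04606 = 119.6 mmol L⁻¹.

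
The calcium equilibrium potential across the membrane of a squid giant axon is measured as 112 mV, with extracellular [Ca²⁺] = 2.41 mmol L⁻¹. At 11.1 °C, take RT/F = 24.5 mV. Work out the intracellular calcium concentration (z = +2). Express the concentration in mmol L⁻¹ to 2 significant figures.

0.00026 mmol L⁻¹

Nernst: E = (24.5/2) · ln([out]/[in]), so ln([out]/[in]) = 112.0 × 2 / 24.5 = 9.1429.
[out]/[in] = e^(9.1429) = 9347.
[in] = 2.41 / 9347 = 0.0002578 mmol L⁻¹.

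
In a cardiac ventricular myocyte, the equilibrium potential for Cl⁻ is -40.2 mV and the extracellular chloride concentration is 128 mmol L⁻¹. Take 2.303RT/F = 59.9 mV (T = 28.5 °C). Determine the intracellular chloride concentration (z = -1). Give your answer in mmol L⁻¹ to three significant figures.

27.3 mmol L⁻¹

Nernst: E = (59.9/-1) · log₁₀([out]/[in]), so log₁₀([out]/[in]) = -40.2 × -1 / 59.9 = 0.6711.
[out]/[in] = 10^(0.6711) = 4.689.
[in] = 128 / 4.689 = 27.3 mmol L⁻¹.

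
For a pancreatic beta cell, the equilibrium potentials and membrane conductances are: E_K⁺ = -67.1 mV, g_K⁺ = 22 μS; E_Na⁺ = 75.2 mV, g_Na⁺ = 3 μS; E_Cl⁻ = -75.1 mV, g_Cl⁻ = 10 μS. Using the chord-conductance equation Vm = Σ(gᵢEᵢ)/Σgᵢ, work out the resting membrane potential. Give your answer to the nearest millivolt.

Σ gᵢEᵢ = 22·(-67.1) + 3·(75.2) + 10·(-75.1) = -2001.60
Σ gᵢ = 22 + 3 + 10 = 35
Vm = -2001.60 / 35 = -57.19 mV

-57 mV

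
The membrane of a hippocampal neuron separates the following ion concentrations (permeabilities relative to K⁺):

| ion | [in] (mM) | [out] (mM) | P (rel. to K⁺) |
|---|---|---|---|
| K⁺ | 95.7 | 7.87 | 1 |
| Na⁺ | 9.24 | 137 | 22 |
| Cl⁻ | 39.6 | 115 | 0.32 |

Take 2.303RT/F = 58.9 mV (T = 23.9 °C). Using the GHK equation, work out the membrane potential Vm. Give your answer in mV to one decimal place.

Vm = 58.9 · log₁₀[(Σ P·[cation]ₒ + Σ P·[anion]ᵢ) / (Σ P·[cation]ᵢ + Σ P·[anion]ₒ)]
Numerator = 1×7.87 + 22×137 + 0.32×39.6 = 3035
Denominator = 1×95.7 + 22×9.24 + 0.32×115 = 335.8
Vm = 58.9 · log₁₀(9.0373) = 58.9 × (0.9560) = 56.31 mV

56.3 mV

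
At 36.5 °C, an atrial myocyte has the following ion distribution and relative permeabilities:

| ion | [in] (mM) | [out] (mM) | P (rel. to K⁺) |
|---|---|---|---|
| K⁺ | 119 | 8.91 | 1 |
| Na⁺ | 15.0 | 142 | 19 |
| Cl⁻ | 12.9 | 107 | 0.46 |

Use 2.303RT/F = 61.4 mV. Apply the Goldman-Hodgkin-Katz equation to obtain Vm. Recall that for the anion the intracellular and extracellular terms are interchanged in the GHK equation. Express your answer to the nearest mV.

Vm = 61.4 · log₁₀[(Σ P·[cation]ₒ + Σ P·[anion]ᵢ) / (Σ P·[cation]ᵢ + Σ P·[anion]ₒ)]
Numerator = 1×8.91 + 19×142 + 0.46×12.9 = 2713
Denominator = 1×119 + 19×15.0 + 0.46×107 = 453.2
Vm = 61.4 · log₁₀(5.9857) = 61.4 × (0.7771) = 47.71 mV

48 mV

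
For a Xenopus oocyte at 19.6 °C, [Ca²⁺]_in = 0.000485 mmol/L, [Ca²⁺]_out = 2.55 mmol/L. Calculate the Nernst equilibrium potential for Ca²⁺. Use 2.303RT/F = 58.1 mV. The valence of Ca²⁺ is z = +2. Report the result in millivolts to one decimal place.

108.1 mV

E = (58.1/z) · log₁₀([Ca²⁺]_out/[Ca²⁺]_in) with z = +2.
= (58.1/2) · log₁₀(2.55/0.000485) = 29.05 · log₁₀(5258)
= 29.05 · (3.7208) = 108.09 mV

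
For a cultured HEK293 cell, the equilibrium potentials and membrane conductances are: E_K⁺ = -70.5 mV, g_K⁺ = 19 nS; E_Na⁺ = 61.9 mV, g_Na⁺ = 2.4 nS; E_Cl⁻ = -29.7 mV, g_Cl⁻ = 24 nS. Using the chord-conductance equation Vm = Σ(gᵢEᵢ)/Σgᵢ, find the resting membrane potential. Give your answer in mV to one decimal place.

-41.9 mV

Σ gᵢEᵢ = 19·(-70.5) + 2.4·(61.9) + 24·(-29.7) = -1903.74
Σ gᵢ = 19 + 2.4 + 24 = 45.4
Vm = -1903.74 / 45.4 = -41.93 mV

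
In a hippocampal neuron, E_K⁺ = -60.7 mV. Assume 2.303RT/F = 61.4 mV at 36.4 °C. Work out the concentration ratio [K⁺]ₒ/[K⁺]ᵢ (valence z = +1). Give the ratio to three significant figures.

0.103

log₁₀([out]/[in]) = E·z/(61.4) = -60.7 × 1 / 61.4 = -0.9886
[out]/[in] = 10^(-0.9886) = 0.1027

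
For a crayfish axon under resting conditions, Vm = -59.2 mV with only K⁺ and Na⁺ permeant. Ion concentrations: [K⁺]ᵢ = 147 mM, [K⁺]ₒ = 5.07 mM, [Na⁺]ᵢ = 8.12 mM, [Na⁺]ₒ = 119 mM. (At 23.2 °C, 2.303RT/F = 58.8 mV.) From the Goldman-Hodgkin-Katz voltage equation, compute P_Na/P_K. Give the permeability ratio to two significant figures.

0.080

Let α = P_Na/P_K. GHK: Vm = 58.8·log₁₀[(Kₒ + α·Naₒ)/(Kᵢ + α·Naᵢ)].
10^(Vm/58.8) = 10^(-59.2/58.8) = 0.098446
So 0.098446·(Kᵢ + α·Naᵢ) = Kₒ + α·Naₒ → α = (0.098446·147.0 − 5.07) / (119.0 − 0.098446·8.12)
α = (14.47 − 5.07) / (119.0 − 0.7994) = 9.402/118.2 = 0.07954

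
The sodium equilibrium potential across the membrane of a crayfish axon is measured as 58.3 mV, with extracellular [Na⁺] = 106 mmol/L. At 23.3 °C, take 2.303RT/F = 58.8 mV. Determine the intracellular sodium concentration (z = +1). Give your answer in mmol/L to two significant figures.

11 mmol/L

Nernst: E = (58.8/1) · log₁₀([out]/[in]), so log₁₀([out]/[in]) = 58.3 × 1 / 58.8 = 0.9915.
[out]/[in] = 10^(0.9915) = 9.806.
[in] = 106 / 9.806 = 10.81 mmol/L.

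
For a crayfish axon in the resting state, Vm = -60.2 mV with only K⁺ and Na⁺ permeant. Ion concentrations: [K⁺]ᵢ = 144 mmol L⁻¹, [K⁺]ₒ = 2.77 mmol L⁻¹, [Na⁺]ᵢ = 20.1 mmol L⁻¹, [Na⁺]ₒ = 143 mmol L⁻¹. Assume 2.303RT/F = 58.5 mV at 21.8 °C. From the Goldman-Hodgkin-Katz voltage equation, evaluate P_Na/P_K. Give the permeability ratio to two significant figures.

0.076

Let α = P_Na/P_K. GHK: Vm = 58.5·log₁₀[(Kₒ + α·Naₒ)/(Kᵢ + α·Naᵢ)].
10^(Vm/58.5) = 10^(-60.2/58.5) = 0.093528
So 0.093528·(Kᵢ + α·Naᵢ) = Kₒ + α·Naₒ → α = (0.093528·144.0 − 2.77) / (143.0 − 0.093528·20.1)
α = (13.47 − 2.77) / (143.0 − 1.88) = 10.7/141.1 = 0.07581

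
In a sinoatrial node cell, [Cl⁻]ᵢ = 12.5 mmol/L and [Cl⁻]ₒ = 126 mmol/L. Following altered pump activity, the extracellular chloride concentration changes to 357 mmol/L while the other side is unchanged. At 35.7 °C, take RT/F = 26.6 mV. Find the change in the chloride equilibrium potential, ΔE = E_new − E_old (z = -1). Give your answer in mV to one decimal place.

-27.7 mV

E_old = (26.6/-1)·ln(126/12.5) = -61.46 mV
E_new = (26.6/-1)·ln(357/12.5) = -89.16 mV
ΔE = -89.16 − (-61.46) = -27.70 mV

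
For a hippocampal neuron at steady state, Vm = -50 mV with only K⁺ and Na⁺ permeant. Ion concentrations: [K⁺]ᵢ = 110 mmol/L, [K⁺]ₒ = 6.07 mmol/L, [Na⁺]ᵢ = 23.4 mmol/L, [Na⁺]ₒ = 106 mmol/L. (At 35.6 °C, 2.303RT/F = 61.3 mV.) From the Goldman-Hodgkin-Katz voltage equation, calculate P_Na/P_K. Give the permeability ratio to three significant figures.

Let α = P_Na/P_K. GHK: Vm = 61.3·log₁₀[(Kₒ + α·Naₒ)/(Kᵢ + α·Naᵢ)].
10^(Vm/61.3) = 10^(-50.0/61.3) = 0.15288
So 0.15288·(Kᵢ + α·Naᵢ) = Kₒ + α·Naₒ → α = (0.15288·110.0 − 6.07) / (106.0 − 0.15288·23.4)
α = (16.82 − 6.07) / (106.0 − 3.577) = 10.75/102.4 = 0.1049

0.105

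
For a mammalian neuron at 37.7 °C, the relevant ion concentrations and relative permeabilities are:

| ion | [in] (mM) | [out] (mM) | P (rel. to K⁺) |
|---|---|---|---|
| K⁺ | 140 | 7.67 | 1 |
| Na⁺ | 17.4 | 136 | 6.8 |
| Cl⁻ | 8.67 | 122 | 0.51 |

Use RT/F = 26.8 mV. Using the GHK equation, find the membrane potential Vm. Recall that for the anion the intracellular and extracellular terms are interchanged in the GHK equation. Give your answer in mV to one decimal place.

Vm = 26.8 · ln[(Σ P·[cation]ₒ + Σ P·[anion]ᵢ) / (Σ P·[cation]ᵢ + Σ P·[anion]ₒ)]
Numerator = 1×7.67 + 6.8×136 + 0.51×8.67 = 936.9
Denominator = 1×140 + 6.8×17.4 + 0.51×122 = 320.5
Vm = 26.8 · ln(2.9229) = 26.8 × (1.0726) = 28.74 mV

28.7 mV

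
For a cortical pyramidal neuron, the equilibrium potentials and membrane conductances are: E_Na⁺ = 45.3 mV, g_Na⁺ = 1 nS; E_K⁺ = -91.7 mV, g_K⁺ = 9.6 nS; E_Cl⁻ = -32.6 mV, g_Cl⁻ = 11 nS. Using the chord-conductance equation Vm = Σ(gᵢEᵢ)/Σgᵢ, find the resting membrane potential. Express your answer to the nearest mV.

Σ gᵢEᵢ = 1·(45.3) + 9.6·(-91.7) + 11·(-32.6) = -1193.62
Σ gᵢ = 1 + 9.6 + 11 = 21.6
Vm = -1193.62 / 21.6 = -55.26 mV

-55 mV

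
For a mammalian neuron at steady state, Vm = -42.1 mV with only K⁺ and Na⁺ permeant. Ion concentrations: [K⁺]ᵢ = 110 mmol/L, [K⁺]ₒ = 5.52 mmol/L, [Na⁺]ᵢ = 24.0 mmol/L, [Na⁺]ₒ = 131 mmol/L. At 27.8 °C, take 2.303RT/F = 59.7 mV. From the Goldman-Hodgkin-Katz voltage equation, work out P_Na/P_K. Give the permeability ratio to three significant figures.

0.128

Let α = P_Na/P_K. GHK: Vm = 59.7·log₁₀[(Kₒ + α·Naₒ)/(Kᵢ + α·Naᵢ)].
10^(Vm/59.7) = 10^(-42.1/59.7) = 0.19715
So 0.19715·(Kᵢ + α·Naᵢ) = Kₒ + α·Naₒ → α = (0.19715·110.0 − 5.52) / (131.0 − 0.19715·24.0)
α = (21.69 − 5.52) / (131.0 − 4.732) = 16.17/126.3 = 0.128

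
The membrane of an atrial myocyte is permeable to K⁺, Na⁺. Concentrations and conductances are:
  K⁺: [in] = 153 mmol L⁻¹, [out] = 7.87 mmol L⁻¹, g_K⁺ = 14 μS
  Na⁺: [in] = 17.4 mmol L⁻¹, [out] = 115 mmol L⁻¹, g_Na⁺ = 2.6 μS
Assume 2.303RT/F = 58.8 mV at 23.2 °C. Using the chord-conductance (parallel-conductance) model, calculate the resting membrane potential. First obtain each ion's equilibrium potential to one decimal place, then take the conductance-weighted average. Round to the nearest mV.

-56 mV

E_K⁺ = (58.8/1)·log₁₀(7.87/153) = -75.8 mV
E_Na⁺ = (58.8/1)·log₁₀(115/17.4) = 48.2 mV
Vm = (Σ gᵢEᵢ)/(Σ gᵢ) = (14·-75.8 + 2.6·48.2) / (14 + 2.6)
= -935.88 / 16.6 = -56.38 mV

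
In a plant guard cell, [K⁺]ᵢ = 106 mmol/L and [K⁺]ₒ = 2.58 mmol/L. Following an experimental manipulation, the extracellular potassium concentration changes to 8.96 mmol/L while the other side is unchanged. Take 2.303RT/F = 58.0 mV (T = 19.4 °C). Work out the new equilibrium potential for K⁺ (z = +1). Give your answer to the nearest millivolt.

-62 mV

After the shift: [K⁺]_out = 8.96, [K⁺]_in = 106 mmol/L.
E_new = (58.0/1)·log₁₀(8.96/106) = 58.00 · (-1.0730) = -62.23 mV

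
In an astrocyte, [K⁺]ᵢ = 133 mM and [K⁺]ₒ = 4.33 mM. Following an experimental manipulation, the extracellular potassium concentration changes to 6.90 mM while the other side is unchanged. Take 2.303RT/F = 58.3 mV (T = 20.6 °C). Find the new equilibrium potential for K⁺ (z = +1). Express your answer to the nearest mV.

After the shift: [K⁺]_out = 6.90, [K⁺]_in = 133 mM.
E_new = (58.3/1)·log₁₀(6.90/133) = 58.30 · (-1.2850) = -74.92 mV

-75 mV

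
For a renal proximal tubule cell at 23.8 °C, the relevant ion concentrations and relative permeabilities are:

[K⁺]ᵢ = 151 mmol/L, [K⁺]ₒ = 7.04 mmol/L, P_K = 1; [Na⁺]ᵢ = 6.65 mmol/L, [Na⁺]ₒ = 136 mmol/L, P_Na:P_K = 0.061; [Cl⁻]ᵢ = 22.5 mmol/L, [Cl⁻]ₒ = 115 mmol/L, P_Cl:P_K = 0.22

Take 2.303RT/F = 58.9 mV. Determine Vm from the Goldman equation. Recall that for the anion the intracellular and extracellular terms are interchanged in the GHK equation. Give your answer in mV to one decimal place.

Vm = 58.9 · log₁₀[(Σ P·[cation]ₒ + Σ P·[anion]ᵢ) / (Σ P·[cation]ᵢ + Σ P·[anion]ₒ)]
Numerator = 1×7.04 + 0.061×136 + 0.22×22.5 = 20.29
Denominator = 1×151 + 0.061×6.65 + 0.22×115 = 176.7
Vm = 58.9 · log₁₀(0.1148) = 58.9 × (-0.9401) = -55.37 mV

-55.4 mV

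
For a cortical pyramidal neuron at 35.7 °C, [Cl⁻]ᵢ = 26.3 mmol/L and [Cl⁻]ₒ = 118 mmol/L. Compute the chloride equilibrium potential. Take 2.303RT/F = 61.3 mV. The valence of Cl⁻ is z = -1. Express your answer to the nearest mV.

E = (61.3/z) · log₁₀([Cl⁻]_out/[Cl⁻]_in) with z = -1.
For an anion, dividing by z = -1 reverses the sign.
= (61.3/-1) · log₁₀(118/26.3) = -61.30 · log₁₀(4.487)
= -61.30 · (0.6519) = -39.96 mV

-40 mV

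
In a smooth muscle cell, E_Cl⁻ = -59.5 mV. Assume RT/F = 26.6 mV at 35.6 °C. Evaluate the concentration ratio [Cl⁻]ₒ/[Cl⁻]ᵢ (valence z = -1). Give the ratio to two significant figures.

9.4

ln([out]/[in]) = E·z/(26.6) = -59.5 × -1 / 26.6 = 2.2368
[out]/[in] = e^(2.2368) = 9.364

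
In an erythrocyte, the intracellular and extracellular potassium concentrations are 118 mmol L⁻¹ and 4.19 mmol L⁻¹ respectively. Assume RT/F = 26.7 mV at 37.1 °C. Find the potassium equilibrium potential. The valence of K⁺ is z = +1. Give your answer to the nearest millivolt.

E = (26.7/z) · ln([K⁺]_out/[K⁺]_in) with z = +1.
= (26.7/1) · ln(4.19/118) = 26.70 · ln(0.03551)
= 26.70 · (-3.3380) = -89.12 mV

-89 mV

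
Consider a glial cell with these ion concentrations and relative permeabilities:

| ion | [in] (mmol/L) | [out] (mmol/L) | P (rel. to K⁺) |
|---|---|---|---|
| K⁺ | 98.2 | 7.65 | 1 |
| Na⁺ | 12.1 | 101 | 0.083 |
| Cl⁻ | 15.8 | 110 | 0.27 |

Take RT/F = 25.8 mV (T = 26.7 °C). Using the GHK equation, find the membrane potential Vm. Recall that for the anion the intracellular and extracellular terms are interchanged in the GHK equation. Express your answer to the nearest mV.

Vm = 25.8 · ln[(Σ P·[cation]ₒ + Σ P·[anion]ᵢ) / (Σ P·[cation]ᵢ + Σ P·[anion]ₒ)]
Numerator = 1×7.65 + 0.083×101 + 0.27×15.8 = 20.3
Denominator = 1×98.2 + 0.083×12.1 + 0.27×110 = 128.9
Vm = 25.8 · ln(0.15747) = 25.8 × (-1.8485) = -47.69 mV

-48 mV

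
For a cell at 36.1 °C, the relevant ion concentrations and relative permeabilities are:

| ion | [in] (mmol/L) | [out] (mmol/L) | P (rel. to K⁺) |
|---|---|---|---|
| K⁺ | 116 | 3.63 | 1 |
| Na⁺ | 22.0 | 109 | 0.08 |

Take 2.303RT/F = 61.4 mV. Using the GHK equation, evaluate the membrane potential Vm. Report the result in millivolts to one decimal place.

-60.1 mV

Vm = 61.4 · log₁₀[(Σ P·[cation]ₒ + Σ P·[anion]ᵢ) / (Σ P·[cation]ᵢ + Σ P·[anion]ₒ)]
Numerator = 1×3.63 + 0.08×109 = 12.35
Denominator = 1×116 + 0.08×22.0 = 117.8
Vm = 61.4 · log₁₀(0.10487) = 61.4 × (-0.9793) = -60.13 mV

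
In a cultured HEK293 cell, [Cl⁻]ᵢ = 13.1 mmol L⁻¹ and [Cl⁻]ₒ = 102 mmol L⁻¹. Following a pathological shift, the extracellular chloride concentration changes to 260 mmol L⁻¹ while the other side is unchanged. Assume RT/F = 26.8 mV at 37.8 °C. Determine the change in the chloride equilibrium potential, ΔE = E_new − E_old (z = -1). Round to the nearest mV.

-25 mV

E_old = (26.8/-1)·ln(102/13.1) = -55.00 mV
E_new = (26.8/-1)·ln(260/13.1) = -80.08 mV
ΔE = -80.08 − (-55.00) = -25.08 mV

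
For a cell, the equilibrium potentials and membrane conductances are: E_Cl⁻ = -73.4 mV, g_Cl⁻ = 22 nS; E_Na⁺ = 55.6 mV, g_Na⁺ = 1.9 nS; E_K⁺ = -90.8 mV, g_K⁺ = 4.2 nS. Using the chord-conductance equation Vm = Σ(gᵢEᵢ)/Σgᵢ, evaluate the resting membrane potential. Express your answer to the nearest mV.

Σ gᵢEᵢ = 22·(-73.4) + 1.9·(55.6) + 4.2·(-90.8) = -1890.52
Σ gᵢ = 22 + 1.9 + 4.2 = 28.1
Vm = -1890.52 / 28.1 = -67.28 mV

-67 mV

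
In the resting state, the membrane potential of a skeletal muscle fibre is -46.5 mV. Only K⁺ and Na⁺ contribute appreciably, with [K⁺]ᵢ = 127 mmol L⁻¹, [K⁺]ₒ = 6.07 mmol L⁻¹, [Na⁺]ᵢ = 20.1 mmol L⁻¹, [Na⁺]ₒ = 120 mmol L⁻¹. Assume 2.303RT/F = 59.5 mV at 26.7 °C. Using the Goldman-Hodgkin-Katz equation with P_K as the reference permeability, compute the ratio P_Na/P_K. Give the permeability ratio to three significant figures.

0.128

Let α = P_Na/P_K. GHK: Vm = 59.5·log₁₀[(Kₒ + α·Naₒ)/(Kᵢ + α·Naᵢ)].
10^(Vm/59.5) = 10^(-46.5/59.5) = 0.16538
So 0.16538·(Kᵢ + α·Naᵢ) = Kₒ + α·Naₒ → α = (0.16538·127.0 − 6.07) / (120.0 − 0.16538·20.1)
α = (21 − 6.07) / (120.0 − 3.324) = 14.93/116.7 = 0.128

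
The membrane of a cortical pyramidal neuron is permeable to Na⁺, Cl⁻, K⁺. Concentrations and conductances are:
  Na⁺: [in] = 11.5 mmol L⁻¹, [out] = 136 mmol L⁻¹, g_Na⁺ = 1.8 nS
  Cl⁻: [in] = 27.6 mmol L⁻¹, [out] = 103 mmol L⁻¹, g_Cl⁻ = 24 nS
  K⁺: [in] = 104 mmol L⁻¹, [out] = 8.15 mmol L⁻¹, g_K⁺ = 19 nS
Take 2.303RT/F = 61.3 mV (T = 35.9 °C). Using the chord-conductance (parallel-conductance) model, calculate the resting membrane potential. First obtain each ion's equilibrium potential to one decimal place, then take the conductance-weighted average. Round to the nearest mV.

-45 mV

E_Na⁺ = (61.3/1)·log₁₀(136/11.5) = 65.8 mV
E_Cl⁻ = (61.3/-1)·log₁₀(103/27.6) = -35.1 mV
E_K⁺ = (61.3/1)·log₁₀(8.15/104) = -67.8 mV
Vm = (Σ gᵢEᵢ)/(Σ gᵢ) = (1.8·65.8 + 24·-35.1 + 19·-67.8) / (1.8 + 24 + 19)
= -2012.16 / 44.8 = -44.91 mV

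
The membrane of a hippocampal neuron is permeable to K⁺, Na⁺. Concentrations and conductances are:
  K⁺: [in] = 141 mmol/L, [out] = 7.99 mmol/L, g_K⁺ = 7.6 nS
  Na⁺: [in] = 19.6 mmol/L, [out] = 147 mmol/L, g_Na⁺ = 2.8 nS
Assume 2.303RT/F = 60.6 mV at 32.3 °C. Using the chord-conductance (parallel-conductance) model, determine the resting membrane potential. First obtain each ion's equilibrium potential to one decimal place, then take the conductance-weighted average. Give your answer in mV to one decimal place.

E_K⁺ = (60.6/1)·log₁₀(7.99/141) = -75.5 mV
E_Na⁺ = (60.6/1)·log₁₀(147/19.6) = 53.0 mV
Vm = (Σ gᵢEᵢ)/(Σ gᵢ) = (7.6·-75.5 + 2.8·53.0) / (7.6 + 2.8)
= -425.40 / 10.4 = -40.90 mV

-40.9 mV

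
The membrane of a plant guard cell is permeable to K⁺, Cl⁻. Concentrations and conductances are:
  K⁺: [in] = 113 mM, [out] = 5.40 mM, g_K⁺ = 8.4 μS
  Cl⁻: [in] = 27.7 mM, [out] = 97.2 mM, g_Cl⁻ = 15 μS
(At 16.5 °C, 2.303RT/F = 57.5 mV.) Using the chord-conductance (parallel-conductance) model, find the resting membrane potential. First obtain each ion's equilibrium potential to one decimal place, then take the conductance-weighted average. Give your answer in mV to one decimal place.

E_K⁺ = (57.5/1)·log₁₀(5.40/113) = -75.9 mV
E_Cl⁻ = (57.5/-1)·log₁₀(97.2/27.7) = -31.3 mV
Vm = (Σ gᵢEᵢ)/(Σ gᵢ) = (8.4·-75.9 + 15·-31.3) / (8.4 + 15)
= -1107.06 / 23.4 = -47.31 mV

-47.3 mV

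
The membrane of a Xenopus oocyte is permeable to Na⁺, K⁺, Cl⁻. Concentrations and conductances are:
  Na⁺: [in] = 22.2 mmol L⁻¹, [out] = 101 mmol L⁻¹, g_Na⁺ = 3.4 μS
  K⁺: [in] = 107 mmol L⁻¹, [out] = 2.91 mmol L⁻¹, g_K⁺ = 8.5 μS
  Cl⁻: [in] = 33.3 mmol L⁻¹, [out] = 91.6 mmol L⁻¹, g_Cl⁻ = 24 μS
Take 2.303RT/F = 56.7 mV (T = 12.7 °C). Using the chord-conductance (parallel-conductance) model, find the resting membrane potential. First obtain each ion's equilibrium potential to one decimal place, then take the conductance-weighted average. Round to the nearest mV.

-34 mV

E_Na⁺ = (56.7/1)·log₁₀(101/22.2) = 37.3 mV
E_K⁺ = (56.7/1)·log₁₀(2.91/107) = -88.8 mV
E_Cl⁻ = (56.7/-1)·log₁₀(91.6/33.3) = -24.9 mV
Vm = (Σ gᵢEᵢ)/(Σ gᵢ) = (3.4·37.3 + 8.5·-88.8 + 24·-24.9) / (3.4 + 8.5 + 24)
= -1225.58 / 35.9 = -34.14 mV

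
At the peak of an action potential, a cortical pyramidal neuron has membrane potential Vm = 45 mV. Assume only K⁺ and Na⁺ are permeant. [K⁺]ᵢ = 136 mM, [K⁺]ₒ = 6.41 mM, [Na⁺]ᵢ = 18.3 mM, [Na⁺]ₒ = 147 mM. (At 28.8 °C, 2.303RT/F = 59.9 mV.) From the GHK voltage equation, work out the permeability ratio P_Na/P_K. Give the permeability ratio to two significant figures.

Let α = P_Na/P_K. GHK: Vm = 59.9·log₁₀[(Kₒ + α·Naₒ)/(Kᵢ + α·Naᵢ)].
10^(Vm/59.9) = 10^(45.0/59.9) = 5.6396
So 5.6396·(Kᵢ + α·Naᵢ) = Kₒ + α·Naₒ → α = (5.6396·136.0 − 6.41) / (147.0 − 5.6396·18.3)
α = (767 − 6.41) / (147.0 − 103.2) = 760.6/43.79 = 17.37

17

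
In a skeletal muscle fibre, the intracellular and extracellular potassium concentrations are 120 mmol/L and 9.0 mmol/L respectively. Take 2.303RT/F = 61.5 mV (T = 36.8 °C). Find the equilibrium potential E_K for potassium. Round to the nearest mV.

-69 mV

E = (61.5/z) · log₁₀([K⁺]_out/[K⁺]_in) with z = +1.
= (61.5/1) · log₁₀(9.0/120) = 61.50 · log₁₀(0.075)
= 61.50 · (-1.1249) = -69.18 mV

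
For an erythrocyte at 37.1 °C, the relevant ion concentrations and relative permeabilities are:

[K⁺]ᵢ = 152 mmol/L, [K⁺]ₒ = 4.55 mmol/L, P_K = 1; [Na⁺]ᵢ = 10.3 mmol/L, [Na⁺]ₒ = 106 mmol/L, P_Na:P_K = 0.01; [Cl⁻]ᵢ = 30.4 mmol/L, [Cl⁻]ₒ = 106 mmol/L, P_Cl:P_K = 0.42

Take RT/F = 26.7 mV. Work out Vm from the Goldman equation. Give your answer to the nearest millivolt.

-63 mV

Vm = 26.7 · ln[(Σ P·[cation]ₒ + Σ P·[anion]ᵢ) / (Σ P·[cation]ᵢ + Σ P·[anion]ₒ)]
Numerator = 1×4.55 + 0.01×106 + 0.42×30.4 = 18.38
Denominator = 1×152 + 0.01×10.3 + 0.42×106 = 196.6
Vm = 26.7 · ln(0.093468) = 26.7 × (-2.3701) = -63.28 mV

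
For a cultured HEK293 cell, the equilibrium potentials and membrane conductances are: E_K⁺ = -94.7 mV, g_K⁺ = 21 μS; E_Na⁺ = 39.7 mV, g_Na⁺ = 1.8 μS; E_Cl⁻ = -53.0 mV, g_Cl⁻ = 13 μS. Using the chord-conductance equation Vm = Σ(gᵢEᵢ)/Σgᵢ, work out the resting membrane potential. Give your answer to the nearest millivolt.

-73 mV

Σ gᵢEᵢ = 21·(-94.7) + 1.8·(39.7) + 13·(-53.0) = -2606.24
Σ gᵢ = 21 + 1.8 + 13 = 35.8
Vm = -2606.24 / 35.8 = -72.80 mV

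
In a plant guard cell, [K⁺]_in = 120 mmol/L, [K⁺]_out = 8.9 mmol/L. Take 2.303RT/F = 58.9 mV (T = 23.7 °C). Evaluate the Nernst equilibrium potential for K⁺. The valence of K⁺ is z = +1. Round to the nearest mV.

E = (58.9/z) · log₁₀([K⁺]_out/[K⁺]_in) with z = +1.
= (58.9/1) · log₁₀(8.9/120) = 58.90 · log₁₀(0.07417)
= 58.90 · (-1.1298) = -66.54 mV

-67 mV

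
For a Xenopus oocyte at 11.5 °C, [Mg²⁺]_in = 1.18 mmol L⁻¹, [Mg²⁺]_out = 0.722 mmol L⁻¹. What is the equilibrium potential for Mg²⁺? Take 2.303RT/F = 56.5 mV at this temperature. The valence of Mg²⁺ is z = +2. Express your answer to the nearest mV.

-6 mV

E = (56.5/z) · log₁₀([Mg²⁺]_out/[Mg²⁺]_in) with z = +2.
= (56.5/2) · log₁₀(0.722/1.18) = 28.25 · log₁₀(0.6119)
= 28.25 · (-0.2133) = -6.03 mV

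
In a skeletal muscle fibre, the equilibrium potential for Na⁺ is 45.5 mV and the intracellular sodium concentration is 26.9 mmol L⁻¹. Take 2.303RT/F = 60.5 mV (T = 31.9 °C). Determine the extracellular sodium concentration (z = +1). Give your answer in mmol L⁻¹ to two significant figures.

150 mmol L⁻¹

Nernst: E = (60.5/1) · log₁₀([out]/[in]), so log₁₀([out]/[in]) = 45.5 × 1 / 60.5 = 0.7521.
[out]/[in] = 10^(0.7521) = 5.65.
[out] = 5.65 × 26.9 = 152 mmol L⁻¹.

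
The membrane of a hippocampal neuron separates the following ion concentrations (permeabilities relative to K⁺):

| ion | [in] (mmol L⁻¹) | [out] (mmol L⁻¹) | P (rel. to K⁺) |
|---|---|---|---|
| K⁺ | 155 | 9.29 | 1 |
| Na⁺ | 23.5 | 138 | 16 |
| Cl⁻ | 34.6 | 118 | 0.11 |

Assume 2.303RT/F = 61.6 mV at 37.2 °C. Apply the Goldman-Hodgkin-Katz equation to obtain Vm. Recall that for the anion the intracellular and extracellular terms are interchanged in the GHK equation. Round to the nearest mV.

38 mV

Vm = 61.6 · log₁₀[(Σ P·[cation]ₒ + Σ P·[anion]ᵢ) / (Σ P·[cation]ᵢ + Σ P·[anion]ₒ)]
Numerator = 1×9.29 + 16×138 + 0.11×34.6 = 2221
Denominator = 1×155 + 16×23.5 + 0.11×118 = 544
Vm = 61.6 · log₁₀(4.083) = 61.6 × (0.6110) = 37.64 mV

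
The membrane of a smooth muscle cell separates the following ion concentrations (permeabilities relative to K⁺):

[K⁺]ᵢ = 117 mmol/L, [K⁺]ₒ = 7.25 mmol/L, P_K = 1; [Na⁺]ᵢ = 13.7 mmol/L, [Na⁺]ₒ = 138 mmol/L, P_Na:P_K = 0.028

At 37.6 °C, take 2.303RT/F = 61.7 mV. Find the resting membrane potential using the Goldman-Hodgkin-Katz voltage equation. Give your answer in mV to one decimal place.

-63.2 mV

Vm = 61.7 · log₁₀[(Σ P·[cation]ₒ + Σ P·[anion]ᵢ) / (Σ P·[cation]ᵢ + Σ P·[anion]ₒ)]
Numerator = 1×7.25 + 0.028×138 = 11.11
Denominator = 1×117 + 0.028×13.7 = 117.4
Vm = 61.7 · log₁₀(0.094681) = 61.7 × (-1.0237) = -63.16 mV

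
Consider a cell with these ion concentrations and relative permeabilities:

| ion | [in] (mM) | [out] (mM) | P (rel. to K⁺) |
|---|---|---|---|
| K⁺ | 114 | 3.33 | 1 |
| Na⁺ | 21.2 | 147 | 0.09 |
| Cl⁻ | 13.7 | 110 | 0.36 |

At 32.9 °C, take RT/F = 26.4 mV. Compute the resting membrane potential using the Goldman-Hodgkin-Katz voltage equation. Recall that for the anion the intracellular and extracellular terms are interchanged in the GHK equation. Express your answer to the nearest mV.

Vm = 26.4 · ln[(Σ P·[cation]ₒ + Σ P·[anion]ᵢ) / (Σ P·[cation]ᵢ + Σ P·[anion]ₒ)]
Numerator = 1×3.33 + 0.09×147 + 0.36×13.7 = 21.49
Denominator = 1×114 + 0.09×21.2 + 0.36×110 = 155.5
Vm = 26.4 · ln(0.13821) = 26.4 × (-1.9790) = -52.25 mV

-52 mV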